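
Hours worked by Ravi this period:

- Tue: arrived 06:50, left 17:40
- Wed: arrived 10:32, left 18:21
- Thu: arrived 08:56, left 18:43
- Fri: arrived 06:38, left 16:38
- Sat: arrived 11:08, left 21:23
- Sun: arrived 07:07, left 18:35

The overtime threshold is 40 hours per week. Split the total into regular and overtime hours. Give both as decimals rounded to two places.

Regular 40.00 hours, overtime 20.15 hours

Tue: 06:50–17:40 = 10 h 50 min
Wed: 10:32–18:21 = 7 h 49 min
Thu: 08:56–18:43 = 9 h 47 min
Fri: 06:38–16:38 = 10 h 0 min
Sat: 11:08–21:23 = 10 h 15 min
Sun: 07:07–18:35 = 11 h 28 min
Total worked: 60 h 9 min = 60.15 h.
Threshold 40 h → overtime 20 h 9 min, regular 40 h 0 min.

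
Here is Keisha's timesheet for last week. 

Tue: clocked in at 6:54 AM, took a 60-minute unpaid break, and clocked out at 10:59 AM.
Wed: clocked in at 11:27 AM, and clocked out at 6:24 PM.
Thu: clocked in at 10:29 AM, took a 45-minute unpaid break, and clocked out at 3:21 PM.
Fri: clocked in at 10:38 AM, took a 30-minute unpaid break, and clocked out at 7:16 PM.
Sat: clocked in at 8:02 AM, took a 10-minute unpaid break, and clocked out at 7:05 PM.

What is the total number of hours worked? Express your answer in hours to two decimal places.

Tue: 6:54 AM–10:59 AM = 4 h 5 min; less 60 min break → 3 h 5 min
Wed: 11:27 AM–6:24 PM = 6 h 57 min
Thu: 10:29 AM–3:21 PM = 4 h 52 min; less 45 min break → 4 h 7 min
Fri: 10:38 AM–7:16 PM = 8 h 38 min; less 30 min break → 8 h 8 min
Sat: 8:02 AM–7:05 PM = 11 h 3 min; less 10 min break → 10 h 53 min
Total: 3 h 5 min + 6 h 57 min + 4 h 7 min + 8 h 8 min + 10 h 53 min = 33 h 10 min.

33.17 hours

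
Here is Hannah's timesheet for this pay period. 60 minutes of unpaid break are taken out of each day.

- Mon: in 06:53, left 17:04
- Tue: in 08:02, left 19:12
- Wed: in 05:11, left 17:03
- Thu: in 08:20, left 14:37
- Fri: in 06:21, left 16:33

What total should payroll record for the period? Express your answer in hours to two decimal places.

Mon: 06:53–17:04 = 10 h 11 min; less 60 min break → 9 h 11 min
Tue: 08:02–19:12 = 11 h 10 min; less 60 min break → 10 h 10 min
Wed: 05:11–17:03 = 11 h 52 min; less 60 min break → 10 h 52 min
Thu: 08:20–14:37 = 6 h 17 min; less 60 min break → 5 h 17 min
Fri: 06:21–16:33 = 10 h 12 min; less 60 min break → 9 h 12 min
Total: 9 h 11 min + 10 h 10 min + 10 h 52 min + 5 h 17 min + 9 h 12 min = 44 h 42 min.

44.70 hours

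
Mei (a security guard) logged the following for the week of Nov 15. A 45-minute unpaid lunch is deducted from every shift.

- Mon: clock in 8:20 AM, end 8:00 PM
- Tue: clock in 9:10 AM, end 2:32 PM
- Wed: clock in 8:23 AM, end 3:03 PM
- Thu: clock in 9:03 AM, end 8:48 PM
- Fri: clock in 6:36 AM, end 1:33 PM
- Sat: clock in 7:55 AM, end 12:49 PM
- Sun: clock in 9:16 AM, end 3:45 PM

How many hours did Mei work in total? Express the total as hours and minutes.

48 h 32 min

Mon: 8:20 AM–8:00 PM = 11 h 40 min; less 45 min break → 10 h 55 min
Tue: 9:10 AM–2:32 PM = 5 h 22 min; less 45 min break → 4 h 37 min
Wed: 8:23 AM–3:03 PM = 6 h 40 min; less 45 min break → 5 h 55 min
Thu: 9:03 AM–8:48 PM = 11 h 45 min; less 45 min break → 11 h 0 min
Fri: 6:36 AM–1:33 PM = 6 h 57 min; less 45 min break → 6 h 12 min
Sat: 7:55 AM–12:49 PM = 4 h 54 min; less 45 min break → 4 h 9 min
Sun: 9:16 AM–3:45 PM = 6 h 29 min; less 45 min break → 5 h 44 min
Total: 10 h 55 min + 4 h 37 min + 5 h 55 min + 11 h 0 min + 6 h 12 min + 4 h 9 min + 5 h 44 min = 48 h 32 min.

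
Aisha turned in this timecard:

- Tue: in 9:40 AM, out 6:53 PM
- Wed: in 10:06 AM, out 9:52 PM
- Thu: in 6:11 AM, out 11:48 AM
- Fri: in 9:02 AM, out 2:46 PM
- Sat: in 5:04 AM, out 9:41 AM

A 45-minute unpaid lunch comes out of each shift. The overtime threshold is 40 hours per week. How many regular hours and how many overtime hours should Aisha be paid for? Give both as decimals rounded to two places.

Tue: 9:40 AM–6:53 PM = 9 h 13 min; less 45 min break → 8 h 28 min
Wed: 10:06 AM–9:52 PM = 11 h 46 min; less 45 min break → 11 h 1 min
Thu: 6:11 AM–11:48 AM = 5 h 37 min; less 45 min break → 4 h 52 min
Fri: 9:02 AM–2:46 PM = 5 h 44 min; less 45 min break → 4 h 59 min
Sat: 5:04 AM–9:41 AM = 4 h 37 min; less 45 min break → 3 h 52 min
Total worked: 33 h 12 min = 33.20 h.
Threshold 40 h → overtime 0 h 0 min, regular 33 h 12 min.

Regular 33.20 hours, overtime 0.00 hours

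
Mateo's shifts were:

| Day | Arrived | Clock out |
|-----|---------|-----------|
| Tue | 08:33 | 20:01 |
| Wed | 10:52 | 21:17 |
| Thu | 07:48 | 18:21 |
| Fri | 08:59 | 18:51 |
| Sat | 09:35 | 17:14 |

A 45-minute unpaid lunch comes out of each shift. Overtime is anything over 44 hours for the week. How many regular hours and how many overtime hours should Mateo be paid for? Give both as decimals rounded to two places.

Tue: 08:33–20:01 = 11 h 28 min; less 45 min break → 10 h 43 min
Wed: 10:52–21:17 = 10 h 25 min; less 45 min break → 9 h 40 min
Thu: 07:48–18:21 = 10 h 33 min; less 45 min break → 9 h 48 min
Fri: 08:59–18:51 = 9 h 52 min; less 45 min break → 9 h 7 min
Sat: 09:35–17:14 = 7 h 39 min; less 45 min break → 6 h 54 min
Total worked: 46 h 12 min = 46.20 h.
Threshold 44 h → overtime 2 h 12 min, regular 44 h 0 min.

Regular 44.00 hours, overtime 2.20 hours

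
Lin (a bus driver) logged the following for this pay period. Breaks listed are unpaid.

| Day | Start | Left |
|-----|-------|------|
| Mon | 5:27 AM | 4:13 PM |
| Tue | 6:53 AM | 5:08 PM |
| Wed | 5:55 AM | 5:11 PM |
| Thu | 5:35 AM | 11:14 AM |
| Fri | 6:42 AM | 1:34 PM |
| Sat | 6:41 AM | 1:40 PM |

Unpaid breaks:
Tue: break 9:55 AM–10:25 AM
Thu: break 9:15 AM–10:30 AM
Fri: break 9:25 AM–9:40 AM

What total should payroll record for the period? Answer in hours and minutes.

Mon: 5:27 AM–4:13 PM = 10 h 46 min
Tue: 6:53 AM–5:08 PM = 10 h 15 min; less 30 min break → 9 h 45 min
Wed: 5:55 AM–5:11 PM = 11 h 16 min
Thu: 5:35 AM–11:14 AM = 5 h 39 min; less 75 min break → 4 h 24 min
Fri: 6:42 AM–1:34 PM = 6 h 52 min; less 15 min break → 6 h 37 min
Sat: 6:41 AM–1:40 PM = 6 h 59 min
Total: 10 h 46 min + 9 h 45 min + 11 h 16 min + 4 h 24 min + 6 h 37 min + 6 h 59 min = 49 h 47 min.

49 h 47 min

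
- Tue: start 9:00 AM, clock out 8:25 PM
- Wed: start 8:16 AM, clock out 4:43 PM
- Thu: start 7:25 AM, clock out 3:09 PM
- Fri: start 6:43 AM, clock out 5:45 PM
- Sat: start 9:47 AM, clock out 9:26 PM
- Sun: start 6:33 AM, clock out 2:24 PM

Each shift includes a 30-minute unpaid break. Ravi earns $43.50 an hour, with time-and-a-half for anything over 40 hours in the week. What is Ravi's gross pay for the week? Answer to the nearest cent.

$2727.45

Tue: 9:00 AM–8:25 PM = 11 h 25 min; less 30 min break → 10 h 55 min
Wed: 8:16 AM–4:43 PM = 8 h 27 min; less 30 min break → 7 h 57 min
Thu: 7:25 AM–3:09 PM = 7 h 44 min; less 30 min break → 7 h 14 min
Fri: 6:43 AM–5:45 PM = 11 h 2 min; less 30 min break → 10 h 32 min
Sat: 9:47 AM–9:26 PM = 11 h 39 min; less 30 min break → 11 h 9 min
Sun: 6:33 AM–2:24 PM = 7 h 51 min; less 30 min break → 7 h 21 min
Total worked: 55 h 8 min = 3308 min.
Regular 40 h 0 min = 2400 min at $43.50/h; overtime 15 h 8 min = 908 min at $65.25/h.
Pay = (2400 × $43.50 + 908 × $65.25) ÷ 60 = $2727.45.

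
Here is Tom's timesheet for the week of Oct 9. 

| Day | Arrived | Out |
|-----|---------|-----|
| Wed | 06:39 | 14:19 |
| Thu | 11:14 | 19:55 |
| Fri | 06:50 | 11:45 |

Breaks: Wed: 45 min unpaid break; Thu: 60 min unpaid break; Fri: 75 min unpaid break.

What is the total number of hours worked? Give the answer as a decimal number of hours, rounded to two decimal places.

18.27 hours

Wed: 06:39–14:19 = 7 h 40 min; less 45 min break → 6 h 55 min
Thu: 11:14–19:55 = 8 h 41 min; less 60 min break → 7 h 41 min
Fri: 06:50–11:45 = 4 h 55 min; less 75 min break → 3 h 40 min
Total: 6 h 55 min + 7 h 41 min + 3 h 40 min = 18 h 16 min.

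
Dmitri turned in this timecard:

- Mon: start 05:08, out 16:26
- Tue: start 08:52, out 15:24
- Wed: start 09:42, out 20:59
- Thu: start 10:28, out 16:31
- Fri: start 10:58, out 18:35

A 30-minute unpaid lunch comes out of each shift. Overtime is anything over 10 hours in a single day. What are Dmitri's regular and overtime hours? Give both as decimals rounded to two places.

Mon: 05:08–16:26 = 11 h 18 min; less 30 min break → 10 h 48 min
Tue: 08:52–15:24 = 6 h 32 min; less 30 min break → 6 h 2 min
Wed: 09:42–20:59 = 11 h 17 min; less 30 min break → 10 h 47 min
Thu: 10:28–16:31 = 6 h 3 min; less 30 min break → 5 h 33 min
Fri: 10:58–18:35 = 7 h 37 min; less 30 min break → 7 h 7 min
Mon reg 10 h 0 min / OT 0 h 48 min; Tue reg 6 h 2 min / OT 0 h 0 min; Wed reg 10 h 0 min / OT 0 h 47 min; Thu reg 5 h 33 min / OT 0 h 0 min; Fri reg 7 h 7 min / OT 0 h 0 min.
Totals: regular 38 h 42 min, overtime 1 h 35 min.

Regular 38.70 hours, overtime 1.58 hours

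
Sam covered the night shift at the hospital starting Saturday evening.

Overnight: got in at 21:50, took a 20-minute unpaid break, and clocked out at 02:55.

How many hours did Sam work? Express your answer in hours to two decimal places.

4.75 hours

Overnight: 21:50 → midnight = 2 h 10 min; midnight → 02:55 = 2 h 55 min; span 5 h 5 min; less 20 min break → 4 h 45 min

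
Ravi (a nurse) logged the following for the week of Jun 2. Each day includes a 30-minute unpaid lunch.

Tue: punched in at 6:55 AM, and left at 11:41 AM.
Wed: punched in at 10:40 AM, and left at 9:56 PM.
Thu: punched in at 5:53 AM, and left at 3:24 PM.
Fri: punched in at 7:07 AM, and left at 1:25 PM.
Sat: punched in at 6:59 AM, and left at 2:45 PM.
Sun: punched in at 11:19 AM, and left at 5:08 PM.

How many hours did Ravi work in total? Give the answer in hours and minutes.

42 h 26 min

Tue: 6:55 AM–11:41 AM = 4 h 46 min; less 30 min break → 4 h 16 min
Wed: 10:40 AM–9:56 PM = 11 h 16 min; less 30 min break → 10 h 46 min
Thu: 5:53 AM–3:24 PM = 9 h 31 min; less 30 min break → 9 h 1 min
Fri: 7:07 AM–1:25 PM = 6 h 18 min; less 30 min break → 5 h 48 min
Sat: 6:59 AM–2:45 PM = 7 h 46 min; less 30 min break → 7 h 16 min
Sun: 11:19 AM–5:08 PM = 5 h 49 min; less 30 min break → 5 h 19 min
Total: 4 h 16 min + 10 h 46 min + 9 h 1 min + 5 h 48 min + 7 h 16 min + 5 h 19 min = 42 h 26 min.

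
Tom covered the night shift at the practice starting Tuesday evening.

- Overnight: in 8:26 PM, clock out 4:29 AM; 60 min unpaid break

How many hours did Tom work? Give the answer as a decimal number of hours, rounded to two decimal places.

7.05 hours

Overnight: 8:26 PM → midnight = 3 h 34 min; midnight → 4:29 AM = 4 h 29 min; span 8 h 3 min; less 60 min break → 7 h 3 min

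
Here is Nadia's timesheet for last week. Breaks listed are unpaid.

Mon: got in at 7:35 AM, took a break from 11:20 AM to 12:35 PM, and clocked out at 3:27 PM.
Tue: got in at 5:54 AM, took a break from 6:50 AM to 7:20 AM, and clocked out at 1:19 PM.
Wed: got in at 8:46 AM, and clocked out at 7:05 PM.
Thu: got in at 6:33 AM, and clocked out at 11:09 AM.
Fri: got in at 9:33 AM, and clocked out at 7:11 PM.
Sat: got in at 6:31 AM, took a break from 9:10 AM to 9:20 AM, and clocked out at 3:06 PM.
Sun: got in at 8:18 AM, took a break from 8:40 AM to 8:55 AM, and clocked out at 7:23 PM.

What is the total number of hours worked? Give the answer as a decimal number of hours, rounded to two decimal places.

57.33 hours

Mon: 7:35 AM–3:27 PM = 7 h 52 min; less 75 min break → 6 h 37 min
Tue: 5:54 AM–1:19 PM = 7 h 25 min; less 30 min break → 6 h 55 min
Wed: 8:46 AM–7:05 PM = 10 h 19 min
Thu: 6:33 AM–11:09 AM = 4 h 36 min
Fri: 9:33 AM–7:11 PM = 9 h 38 min
Sat: 6:31 AM–3:06 PM = 8 h 35 min; less 10 min break → 8 h 25 min
Sun: 8:18 AM–7:23 PM = 11 h 5 min; less 15 min break → 10 h 50 min
Total: 6 h 37 min + 6 h 55 min + 10 h 19 min + 4 h 36 min + 9 h 38 min + 8 h 25 min + 10 h 50 min = 57 h 20 min.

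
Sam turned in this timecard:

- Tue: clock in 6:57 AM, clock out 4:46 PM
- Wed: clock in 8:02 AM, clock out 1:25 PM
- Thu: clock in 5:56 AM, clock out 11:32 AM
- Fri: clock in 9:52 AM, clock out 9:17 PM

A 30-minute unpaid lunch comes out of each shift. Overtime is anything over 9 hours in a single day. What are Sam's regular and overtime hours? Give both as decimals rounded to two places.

Tue: 6:57 AM–4:46 PM = 9 h 49 min; less 30 min break → 9 h 19 min
Wed: 8:02 AM–1:25 PM = 5 h 23 min; less 30 min break → 4 h 53 min
Thu: 5:56 AM–11:32 AM = 5 h 36 min; less 30 min break → 5 h 6 min
Fri: 9:52 AM–9:17 PM = 11 h 25 min; less 30 min break → 10 h 55 min
Tue reg 9 h 0 min / OT 0 h 19 min; Wed reg 4 h 53 min / OT 0 h 0 min; Thu reg 5 h 6 min / OT 0 h 0 min; Fri reg 9 h 0 min / OT 1 h 55 min.
Totals: regular 27 h 59 min, overtime 2 h 14 min.

Regular 27.98 hours, overtime 2.23 hours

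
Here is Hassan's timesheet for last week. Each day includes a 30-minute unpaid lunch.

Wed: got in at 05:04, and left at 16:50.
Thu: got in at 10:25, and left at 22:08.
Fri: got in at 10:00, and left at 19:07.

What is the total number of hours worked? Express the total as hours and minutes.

31 h 6 min

Wed: 05:04–16:50 = 11 h 46 min; less 30 min break → 11 h 16 min
Thu: 10:25–22:08 = 11 h 43 min; less 30 min break → 11 h 13 min
Fri: 10:00–19:07 = 9 h 7 min; less 30 min break → 8 h 37 min
Total: 11 h 16 min + 11 h 13 min + 8 h 37 min = 31 h 6 min.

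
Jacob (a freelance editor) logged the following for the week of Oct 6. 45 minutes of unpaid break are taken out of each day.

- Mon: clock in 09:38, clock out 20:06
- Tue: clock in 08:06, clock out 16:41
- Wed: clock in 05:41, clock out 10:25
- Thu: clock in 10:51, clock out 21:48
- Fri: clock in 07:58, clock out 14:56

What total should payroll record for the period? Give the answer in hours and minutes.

Mon: 09:38–20:06 = 10 h 28 min; less 45 min break → 9 h 43 min
Tue: 08:06–16:41 = 8 h 35 min; less 45 min break → 7 h 50 min
Wed: 05:41–10:25 = 4 h 44 min; less 45 min break → 3 h 59 min
Thu: 10:51–21:48 = 10 h 57 min; less 45 min break → 10 h 12 min
Fri: 07:58–14:56 = 6 h 58 min; less 45 min break → 6 h 13 min
Total: 9 h 43 min + 7 h 50 min + 3 h 59 min + 10 h 12 min + 6 h 13 min = 37 h 57 min.

37 h 57 min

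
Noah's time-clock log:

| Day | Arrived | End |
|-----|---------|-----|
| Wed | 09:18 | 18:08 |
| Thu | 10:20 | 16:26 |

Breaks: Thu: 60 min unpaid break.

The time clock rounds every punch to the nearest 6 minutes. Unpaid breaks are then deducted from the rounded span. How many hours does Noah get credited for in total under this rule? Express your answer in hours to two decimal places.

13.90 hours

Wed: in 09:18→09:18, out 18:08→18:06; 8 h 48 min
Thu: in 10:20→10:18, out 16:26→16:24; 6 h 6 min − 60 min = 5 h 6 min
Total credited: 13 h 54 min.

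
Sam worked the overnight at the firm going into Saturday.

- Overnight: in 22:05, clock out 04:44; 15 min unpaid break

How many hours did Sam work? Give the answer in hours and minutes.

Overnight: 22:05 → midnight = 1 h 55 min; midnight → 04:44 = 4 h 44 min; span 6 h 39 min; less 15 min break → 6 h 24 min

6 h 24 min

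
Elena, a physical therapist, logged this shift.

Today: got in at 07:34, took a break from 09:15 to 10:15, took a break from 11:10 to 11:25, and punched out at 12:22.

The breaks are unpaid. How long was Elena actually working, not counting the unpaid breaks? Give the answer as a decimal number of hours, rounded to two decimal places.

Today: 07:34–12:22 = 4 h 48 min; less 75 min break → 3 h 33 min

3.55 hours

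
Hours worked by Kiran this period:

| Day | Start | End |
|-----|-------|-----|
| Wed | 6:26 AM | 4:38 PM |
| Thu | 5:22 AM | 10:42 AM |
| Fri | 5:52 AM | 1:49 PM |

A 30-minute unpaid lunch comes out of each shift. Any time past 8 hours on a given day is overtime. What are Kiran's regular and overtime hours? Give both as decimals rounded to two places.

Regular 20.28 hours, overtime 1.70 hours

Wed: 6:26 AM–4:38 PM = 10 h 12 min; less 30 min break → 9 h 42 min
Thu: 5:22 AM–10:42 AM = 5 h 20 min; less 30 min break → 4 h 50 min
Fri: 5:52 AM–1:49 PM = 7 h 57 min; less 30 min break → 7 h 27 min
Wed reg 8 h 0 min / OT 1 h 42 min; Thu reg 4 h 50 min / OT 0 h 0 min; Fri reg 7 h 27 min / OT 0 h 0 min.
Totals: regular 20 h 17 min, overtime 1 h 42 min.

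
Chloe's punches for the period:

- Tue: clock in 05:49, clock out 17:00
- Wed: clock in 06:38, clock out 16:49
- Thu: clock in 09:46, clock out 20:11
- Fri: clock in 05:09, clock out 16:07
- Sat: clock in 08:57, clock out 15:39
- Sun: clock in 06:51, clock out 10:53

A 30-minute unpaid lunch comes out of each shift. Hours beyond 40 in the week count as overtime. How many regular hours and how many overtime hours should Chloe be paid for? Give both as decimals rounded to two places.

Regular 40.00 hours, overtime 10.48 hours

Tue: 05:49–17:00 = 11 h 11 min; less 30 min break → 10 h 41 min
Wed: 06:38–16:49 = 10 h 11 min; less 30 min break → 9 h 41 min
Thu: 09:46–20:11 = 10 h 25 min; less 30 min break → 9 h 55 min
Fri: 05:09–16:07 = 10 h 58 min; less 30 min break → 10 h 28 min
Sat: 08:57–15:39 = 6 h 42 min; less 30 min break → 6 h 12 min
Sun: 06:51–10:53 = 4 h 2 min; less 30 min break → 3 h 32 min
Total worked: 50 h 29 min = 50.48 h.
Threshold 40 h → overtime 10 h 29 min, regular 40 h 0 min.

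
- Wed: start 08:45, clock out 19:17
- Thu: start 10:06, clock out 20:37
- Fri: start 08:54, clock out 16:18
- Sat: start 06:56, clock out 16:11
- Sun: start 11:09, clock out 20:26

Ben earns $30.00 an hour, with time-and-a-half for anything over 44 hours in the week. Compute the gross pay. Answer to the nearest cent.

$1454.25

Wed: 08:45–19:17 = 10 h 32 min
Thu: 10:06–20:37 = 10 h 31 min
Fri: 08:54–16:18 = 7 h 24 min
Sat: 06:56–16:11 = 9 h 15 min
Sun: 11:09–20:26 = 9 h 17 min
Total worked: 46 h 59 min = 2819 min.
Regular 44 h 0 min = 2640 min at $30.00/h; overtime 2 h 59 min = 179 min at $45.00/h.
Pay = (2640 × $30.00 + 179 × $45.00) ÷ 60 = $1454.25.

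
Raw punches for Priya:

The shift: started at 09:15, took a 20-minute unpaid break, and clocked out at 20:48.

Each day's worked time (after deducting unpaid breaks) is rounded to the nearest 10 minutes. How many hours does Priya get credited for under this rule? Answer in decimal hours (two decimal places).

The shift: 09:15–20:48 = 11 h 33 min − 20 min = 11 h 13 min → rounds to 11 h 10 min

11.17 hours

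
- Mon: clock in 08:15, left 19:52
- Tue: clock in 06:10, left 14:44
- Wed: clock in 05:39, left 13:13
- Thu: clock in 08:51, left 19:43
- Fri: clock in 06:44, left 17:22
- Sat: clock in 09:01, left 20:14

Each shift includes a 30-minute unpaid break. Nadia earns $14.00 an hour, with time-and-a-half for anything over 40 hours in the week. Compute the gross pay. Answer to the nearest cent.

$926.80

Mon: 08:15–19:52 = 11 h 37 min; less 30 min break → 11 h 7 min
Tue: 06:10–14:44 = 8 h 34 min; less 30 min break → 8 h 4 min
Wed: 05:39–13:13 = 7 h 34 min; less 30 min break → 7 h 4 min
Thu: 08:51–19:43 = 10 h 52 min; less 30 min break → 10 h 22 min
Fri: 06:44–17:22 = 10 h 38 min; less 30 min break → 10 h 8 min
Sat: 09:01–20:14 = 11 h 13 min; less 30 min break → 10 h 43 min
Total worked: 57 h 28 min = 3448 min.
Regular 40 h 0 min = 2400 min at $14.00/h; overtime 17 h 28 min = 1048 min at $21.00/h.
Pay = (2400 × $14.00 + 1048 × $21.00) ÷ 60 = $926.80.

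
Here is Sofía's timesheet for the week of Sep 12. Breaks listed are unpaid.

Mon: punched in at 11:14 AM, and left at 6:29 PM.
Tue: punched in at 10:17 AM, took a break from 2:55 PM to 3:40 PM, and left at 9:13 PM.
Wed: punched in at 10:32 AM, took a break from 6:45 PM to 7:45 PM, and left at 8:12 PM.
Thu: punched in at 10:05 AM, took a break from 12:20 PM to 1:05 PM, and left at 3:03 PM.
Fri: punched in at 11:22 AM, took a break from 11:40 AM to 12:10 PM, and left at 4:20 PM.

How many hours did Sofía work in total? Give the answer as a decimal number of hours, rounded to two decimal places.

34.78 hours

Mon: 11:14 AM–6:29 PM = 7 h 15 min
Tue: 10:17 AM–9:13 PM = 10 h 56 min; less 45 min break → 10 h 11 min
Wed: 10:32 AM–8:12 PM = 9 h 40 min; less 60 min break → 8 h 40 min
Thu: 10:05 AM–3:03 PM = 4 h 58 min; less 45 min break → 4 h 13 min
Fri: 11:22 AM–4:20 PM = 4 h 58 min; less 30 min break → 4 h 28 min
Total: 7 h 15 min + 10 h 11 min + 8 h 40 min + 4 h 13 min + 4 h 28 min = 34 h 47 min.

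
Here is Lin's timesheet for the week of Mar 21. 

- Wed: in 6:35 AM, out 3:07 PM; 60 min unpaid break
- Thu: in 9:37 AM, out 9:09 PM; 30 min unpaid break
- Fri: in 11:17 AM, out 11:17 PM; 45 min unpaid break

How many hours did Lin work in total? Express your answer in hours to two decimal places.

29.82 hours

Wed: 6:35 AM–3:07 PM = 8 h 32 min; less 60 min break → 7 h 32 min
Thu: 9:37 AM–9:09 PM = 11 h 32 min; less 30 min break → 11 h 2 min
Fri: 11:17 AM–11:17 PM = 12 h 0 min; less 45 min break → 11 h 15 min
Total: 7 h 32 min + 11 h 2 min + 11 h 15 min = 29 h 49 min.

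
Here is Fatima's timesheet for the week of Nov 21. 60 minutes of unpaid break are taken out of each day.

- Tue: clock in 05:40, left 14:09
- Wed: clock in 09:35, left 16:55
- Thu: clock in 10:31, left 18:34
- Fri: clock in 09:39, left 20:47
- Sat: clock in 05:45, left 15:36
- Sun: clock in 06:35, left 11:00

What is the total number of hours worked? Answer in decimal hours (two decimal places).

43.27 hours

Tue: 05:40–14:09 = 8 h 29 min; less 60 min break → 7 h 29 min
Wed: 09:35–16:55 = 7 h 20 min; less 60 min break → 6 h 20 min
Thu: 10:31–18:34 = 8 h 3 min; less 60 min break → 7 h 3 min
Fri: 09:39–20:47 = 11 h 8 min; less 60 min break → 10 h 8 min
Sat: 05:45–15:36 = 9 h 51 min; less 60 min break → 8 h 51 min
Sun: 06:35–11:00 = 4 h 25 min; less 60 min break → 3 h 25 min
Total: 7 h 29 min + 6 h 20 min + 7 h 3 min + 10 h 8 min + 8 h 51 min + 3 h 25 min = 43 h 16 min.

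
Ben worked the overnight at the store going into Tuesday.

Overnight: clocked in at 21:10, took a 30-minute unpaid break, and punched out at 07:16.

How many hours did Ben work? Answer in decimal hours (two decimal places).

9.60 hours

Overnight: 21:10 → midnight = 2 h 50 min; midnight → 07:16 = 7 h 16 min; span 10 h 6 min; less 30 min break → 9 h 36 min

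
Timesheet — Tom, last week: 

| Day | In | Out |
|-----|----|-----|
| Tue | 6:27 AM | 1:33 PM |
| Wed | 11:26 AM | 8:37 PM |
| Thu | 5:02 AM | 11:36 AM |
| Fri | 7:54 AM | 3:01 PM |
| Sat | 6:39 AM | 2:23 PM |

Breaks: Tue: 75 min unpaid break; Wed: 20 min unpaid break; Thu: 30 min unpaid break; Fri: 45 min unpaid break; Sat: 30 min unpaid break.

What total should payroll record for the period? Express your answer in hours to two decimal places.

Tue: 6:27 AM–1:33 PM = 7 h 6 min; less 75 min break → 5 h 51 min
Wed: 11:26 AM–8:37 PM = 9 h 11 min; less 20 min break → 8 h 51 min
Thu: 5:02 AM–11:36 AM = 6 h 34 min; less 30 min break → 6 h 4 min
Fri: 7:54 AM–3:01 PM = 7 h 7 min; less 45 min break → 6 h 22 min
Sat: 6:39 AM–2:23 PM = 7 h 44 min; less 30 min break → 7 h 14 min
Total: 5 h 51 min + 8 h 51 min + 6 h 4 min + 6 h 22 min + 7 h 14 min = 34 h 22 min.

34.37 hours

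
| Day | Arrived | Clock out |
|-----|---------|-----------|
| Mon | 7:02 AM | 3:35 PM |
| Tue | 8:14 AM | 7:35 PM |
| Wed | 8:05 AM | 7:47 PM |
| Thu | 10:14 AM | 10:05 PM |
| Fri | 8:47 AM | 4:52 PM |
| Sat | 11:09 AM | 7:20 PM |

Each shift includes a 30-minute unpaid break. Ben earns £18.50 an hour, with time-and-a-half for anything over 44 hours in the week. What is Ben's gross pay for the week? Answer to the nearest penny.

Mon: 7:02 AM–3:35 PM = 8 h 33 min; less 30 min break → 8 h 3 min
Tue: 8:14 AM–7:35 PM = 11 h 21 min; less 30 min break → 10 h 51 min
Wed: 8:05 AM–7:47 PM = 11 h 42 min; less 30 min break → 11 h 12 min
Thu: 10:14 AM–10:05 PM = 11 h 51 min; less 30 min break → 11 h 21 min
Fri: 8:47 AM–4:52 PM = 8 h 5 min; less 30 min break → 7 h 35 min
Sat: 11:09 AM–7:20 PM = 8 h 11 min; less 30 min break → 7 h 41 min
Total worked: 56 h 43 min = 3403 min.
Regular 44 h 0 min = 2640 min at £18.50/h; overtime 12 h 43 min = 763 min at £27.75/h.
Pay = (2640 × £18.50 + 763 × £27.75) ÷ 60 = £1166.89.

£1166.89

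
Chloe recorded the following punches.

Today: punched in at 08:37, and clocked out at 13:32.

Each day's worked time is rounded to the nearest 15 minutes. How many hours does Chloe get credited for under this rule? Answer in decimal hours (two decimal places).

5.00 hours

Today: 08:37–13:32 = 4 h 55 min → rounds to 5 h 0 min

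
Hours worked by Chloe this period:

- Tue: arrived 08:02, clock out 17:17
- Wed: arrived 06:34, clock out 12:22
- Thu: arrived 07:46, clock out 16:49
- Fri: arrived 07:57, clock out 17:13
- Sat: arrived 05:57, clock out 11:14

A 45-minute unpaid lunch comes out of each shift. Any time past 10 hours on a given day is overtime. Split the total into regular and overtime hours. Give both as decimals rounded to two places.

Regular 34.90 hours, overtime 0.00 hours

Tue: 08:02–17:17 = 9 h 15 min; less 45 min break → 8 h 30 min
Wed: 06:34–12:22 = 5 h 48 min; less 45 min break → 5 h 3 min
Thu: 07:46–16:49 = 9 h 3 min; less 45 min break → 8 h 18 min
Fri: 07:57–17:13 = 9 h 16 min; less 45 min break → 8 h 31 min
Sat: 05:57–11:14 = 5 h 17 min; less 45 min break → 4 h 32 min
Tue reg 8 h 30 min / OT 0 h 0 min; Wed reg 5 h 3 min / OT 0 h 0 min; Thu reg 8 h 18 min / OT 0 h 0 min; Fri reg 8 h 31 min / OT 0 h 0 min; Sat reg 4 h 32 min / OT 0 h 0 min.
Totals: regular 34 h 54 min, overtime 0 h 0 min.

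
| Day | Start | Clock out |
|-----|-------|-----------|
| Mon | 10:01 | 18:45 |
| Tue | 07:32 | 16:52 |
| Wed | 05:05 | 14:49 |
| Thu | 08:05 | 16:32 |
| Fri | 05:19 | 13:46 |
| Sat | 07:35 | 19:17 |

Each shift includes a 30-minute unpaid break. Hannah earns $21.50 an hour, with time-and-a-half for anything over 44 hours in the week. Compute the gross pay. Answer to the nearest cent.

$1249.15

Mon: 10:01–18:45 = 8 h 44 min; less 30 min break → 8 h 14 min
Tue: 07:32–16:52 = 9 h 20 min; less 30 min break → 8 h 50 min
Wed: 05:05–14:49 = 9 h 44 min; less 30 min break → 9 h 14 min
Thu: 08:05–16:32 = 8 h 27 min; less 30 min break → 7 h 57 min
Fri: 05:19–13:46 = 8 h 27 min; less 30 min break → 7 h 57 min
Sat: 07:35–19:17 = 11 h 42 min; less 30 min break → 11 h 12 min
Total worked: 53 h 24 min = 3204 min.
Regular 44 h 0 min = 2640 min at $21.50/h; overtime 9 h 24 min = 564 min at $32.25/h.
Pay = (2640 × $21.50 + 564 × $32.25) ÷ 60 = $1249.15.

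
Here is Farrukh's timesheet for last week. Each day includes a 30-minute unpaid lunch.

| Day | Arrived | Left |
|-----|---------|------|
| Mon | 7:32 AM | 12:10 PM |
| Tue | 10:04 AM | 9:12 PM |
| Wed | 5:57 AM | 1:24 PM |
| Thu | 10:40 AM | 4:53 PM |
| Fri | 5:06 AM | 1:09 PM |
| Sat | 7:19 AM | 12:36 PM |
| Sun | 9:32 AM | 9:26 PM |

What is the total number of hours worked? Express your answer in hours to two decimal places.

Mon: 7:32 AM–12:10 PM = 4 h 38 min; less 30 min break → 4 h 8 min
Tue: 10:04 AM–9:12 PM = 11 h 8 min; less 30 min break → 10 h 38 min
Wed: 5:57 AM–1:24 PM = 7 h 27 min; less 30 min break → 6 h 57 min
Thu: 10:40 AM–4:53 PM = 6 h 13 min; less 30 min break → 5 h 43 min
Fri: 5:06 AM–1:09 PM = 8 h 3 min; less 30 min break → 7 h 33 min
Sat: 7:19 AM–12:36 PM = 5 h 17 min; less 30 min break → 4 h 47 min
Sun: 9:32 AM–9:26 PM = 11 h 54 min; less 30 min break → 11 h 24 min
Total: 4 h 8 min + 10 h 38 min + 6 h 57 min + 5 h 43 min + 7 h 33 min + 4 h 47 min + 11 h 24 min = 51 h 10 min.

51.17 hours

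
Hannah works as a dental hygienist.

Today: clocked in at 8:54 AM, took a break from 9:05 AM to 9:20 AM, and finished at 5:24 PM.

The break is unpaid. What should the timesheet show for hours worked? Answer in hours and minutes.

8 h 15 min

Today: 8:54 AM–5:24 PM = 8 h 30 min; less 15 min break → 8 h 15 min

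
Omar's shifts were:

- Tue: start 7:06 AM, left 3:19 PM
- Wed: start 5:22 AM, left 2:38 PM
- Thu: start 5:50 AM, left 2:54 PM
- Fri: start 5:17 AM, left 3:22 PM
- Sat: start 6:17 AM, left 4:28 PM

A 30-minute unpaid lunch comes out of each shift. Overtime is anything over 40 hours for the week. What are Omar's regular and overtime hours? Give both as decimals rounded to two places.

Regular 40.00 hours, overtime 4.32 hours

Tue: 7:06 AM–3:19 PM = 8 h 13 min; less 30 min break → 7 h 43 min
Wed: 5:22 AM–2:38 PM = 9 h 16 min; less 30 min break → 8 h 46 min
Thu: 5:50 AM–2:54 PM = 9 h 4 min; less 30 min break → 8 h 34 min
Fri: 5:17 AM–3:22 PM = 10 h 5 min; less 30 min break → 9 h 35 min
Sat: 6:17 AM–4:28 PM = 10 h 11 min; less 30 min break → 9 h 41 min
Total worked: 44 h 19 min = 44.32 h.
Threshold 40 h → overtime 4 h 19 min, regular 40 h 0 min.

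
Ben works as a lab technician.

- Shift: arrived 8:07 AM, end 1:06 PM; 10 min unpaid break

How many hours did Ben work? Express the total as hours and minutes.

4 h 49 min

Shift: 8:07 AM–1:06 PM = 4 h 59 min; less 10 min break → 4 h 49 min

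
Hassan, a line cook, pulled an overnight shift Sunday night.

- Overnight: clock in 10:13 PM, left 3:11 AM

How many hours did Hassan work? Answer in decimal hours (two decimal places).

4.97 hours

Overnight: 10:13 PM → midnight = 1 h 47 min; midnight → 3:11 AM = 3 h 11 min; span 4 h 58 min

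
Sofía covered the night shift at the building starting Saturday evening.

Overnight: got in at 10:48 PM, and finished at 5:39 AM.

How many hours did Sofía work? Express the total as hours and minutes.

Overnight: 10:48 PM → midnight = 1 h 12 min; midnight → 5:39 AM = 5 h 39 min; span 6 h 51 min

6 h 51 min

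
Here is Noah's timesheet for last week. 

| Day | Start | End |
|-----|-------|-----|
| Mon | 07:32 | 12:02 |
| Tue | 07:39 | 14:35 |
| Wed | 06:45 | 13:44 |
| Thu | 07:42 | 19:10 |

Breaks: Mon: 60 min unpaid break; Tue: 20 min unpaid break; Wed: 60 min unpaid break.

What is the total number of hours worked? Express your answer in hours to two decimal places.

27.55 hours

Mon: 07:32–12:02 = 4 h 30 min; less 60 min break → 3 h 30 min
Tue: 07:39–14:35 = 6 h 56 min; less 20 min break → 6 h 36 min
Wed: 06:45–13:44 = 6 h 59 min; less 60 min break → 5 h 59 min
Thu: 07:42–19:10 = 11 h 28 min
Total: 3 h 30 min + 6 h 36 min + 5 h 59 min + 11 h 28 min = 27 h 33 min.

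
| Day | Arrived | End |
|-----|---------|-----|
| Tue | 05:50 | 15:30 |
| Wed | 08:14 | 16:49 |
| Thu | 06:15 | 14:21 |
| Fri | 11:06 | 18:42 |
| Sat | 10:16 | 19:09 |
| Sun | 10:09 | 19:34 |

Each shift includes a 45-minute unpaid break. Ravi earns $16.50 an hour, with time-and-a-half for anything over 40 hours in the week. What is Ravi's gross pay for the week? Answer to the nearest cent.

$851.81

Tue: 05:50–15:30 = 9 h 40 min; less 45 min break → 8 h 55 min
Wed: 08:14–16:49 = 8 h 35 min; less 45 min break → 7 h 50 min
Thu: 06:15–14:21 = 8 h 6 min; less 45 min break → 7 h 21 min
Fri: 11:06–18:42 = 7 h 36 min; less 45 min break → 6 h 51 min
Sat: 10:16–19:09 = 8 h 53 min; less 45 min break → 8 h 8 min
Sun: 10:09–19:34 = 9 h 25 min; less 45 min break → 8 h 40 min
Total worked: 47 h 45 min = 2865 min.
Regular 40 h 0 min = 2400 min at $16.50/h; overtime 7 h 45 min = 465 min at $24.75/h.
Pay = (2400 × $16.50 + 465 × $24.75) ÷ 60 = $851.81.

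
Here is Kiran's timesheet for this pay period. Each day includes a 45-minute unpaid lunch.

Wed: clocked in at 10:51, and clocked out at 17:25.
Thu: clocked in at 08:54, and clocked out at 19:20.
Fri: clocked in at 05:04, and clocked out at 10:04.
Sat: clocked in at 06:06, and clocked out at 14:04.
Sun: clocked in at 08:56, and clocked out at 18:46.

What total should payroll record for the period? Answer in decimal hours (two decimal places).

36.05 hours

Wed: 10:51–17:25 = 6 h 34 min; less 45 min break → 5 h 49 min
Thu: 08:54–19:20 = 10 h 26 min; less 45 min break → 9 h 41 min
Fri: 05:04–10:04 = 5 h 0 min; less 45 min break → 4 h 15 min
Sat: 06:06–14:04 = 7 h 58 min; less 45 min break → 7 h 13 min
Sun: 08:56–18:46 = 9 h 50 min; less 45 min break → 9 h 5 min
Total: 5 h 49 min + 9 h 41 min + 4 h 15 min + 7 h 13 min + 9 h 5 min = 36 h 3 min.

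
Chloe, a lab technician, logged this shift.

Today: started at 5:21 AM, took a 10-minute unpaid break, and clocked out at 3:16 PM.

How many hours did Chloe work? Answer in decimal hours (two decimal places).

9.75 hours

Today: 5:21 AM–3:16 PM = 9 h 55 min; less 10 min break → 9 h 45 min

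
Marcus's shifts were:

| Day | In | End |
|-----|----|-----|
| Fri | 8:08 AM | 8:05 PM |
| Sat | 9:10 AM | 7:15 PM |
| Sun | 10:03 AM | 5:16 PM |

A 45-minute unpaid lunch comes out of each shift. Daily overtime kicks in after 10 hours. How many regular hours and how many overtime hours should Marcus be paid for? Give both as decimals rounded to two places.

Fri: 8:08 AM–8:05 PM = 11 h 57 min; less 45 min break → 11 h 12 min
Sat: 9:10 AM–7:15 PM = 10 h 5 min; less 45 min break → 9 h 20 min
Sun: 10:03 AM–5:16 PM = 7 h 13 min; less 45 min break → 6 h 28 min
Fri reg 10 h 0 min / OT 1 h 12 min; Sat reg 9 h 20 min / OT 0 h 0 min; Sun reg 6 h 28 min / OT 0 h 0 min.
Totals: regular 25 h 48 min, overtime 1 h 12 min.

Regular 25.80 hours, overtime 1.20 hours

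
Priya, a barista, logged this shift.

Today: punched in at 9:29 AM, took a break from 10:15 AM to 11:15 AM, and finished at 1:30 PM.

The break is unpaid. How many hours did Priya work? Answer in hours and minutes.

Today: 9:29 AM–1:30 PM = 4 h 1 min; less 60 min break → 3 h 1 min

3 h 1 min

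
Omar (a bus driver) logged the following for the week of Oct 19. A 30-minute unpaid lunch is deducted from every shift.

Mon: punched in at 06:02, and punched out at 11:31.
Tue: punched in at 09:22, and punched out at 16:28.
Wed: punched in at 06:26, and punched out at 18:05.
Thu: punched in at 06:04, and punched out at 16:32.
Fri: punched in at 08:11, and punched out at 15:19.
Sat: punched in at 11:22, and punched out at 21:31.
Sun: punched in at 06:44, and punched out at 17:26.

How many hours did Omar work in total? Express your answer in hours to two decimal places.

Mon: 06:02–11:31 = 5 h 29 min; less 30 min break → 4 h 59 min
Tue: 09:22–16:28 = 7 h 6 min; less 30 min break → 6 h 36 min
Wed: 06:26–18:05 = 11 h 39 min; less 30 min break → 11 h 9 min
Thu: 06:04–16:32 = 10 h 28 min; less 30 min break → 9 h 58 min
Fri: 08:11–15:19 = 7 h 8 min; less 30 min break → 6 h 38 min
Sat: 11:22–21:31 = 10 h 9 min; less 30 min break → 9 h 39 min
Sun: 06:44–17:26 = 10 h 42 min; less 30 min break → 10 h 12 min
Total: 4 h 59 min + 6 h 36 min + 11 h 9 min + 9 h 58 min + 6 h 38 min + 9 h 39 min + 10 h 12 min = 59 h 11 min.

59.18 hours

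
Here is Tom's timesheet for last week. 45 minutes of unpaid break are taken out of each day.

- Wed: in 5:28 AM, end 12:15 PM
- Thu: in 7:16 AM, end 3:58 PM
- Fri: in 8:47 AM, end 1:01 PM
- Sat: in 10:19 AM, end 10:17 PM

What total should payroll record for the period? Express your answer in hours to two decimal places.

28.68 hours

Wed: 5:28 AM–12:15 PM = 6 h 47 min; less 45 min break → 6 h 2 min
Thu: 7:16 AM–3:58 PM = 8 h 42 min; less 45 min break → 7 h 57 min
Fri: 8:47 AM–1:01 PM = 4 h 14 min; less 45 min break → 3 h 29 min
Sat: 10:19 AM–10:17 PM = 11 h 58 min; less 45 min break → 11 h 13 min
Total: 6 h 2 min + 7 h 57 min + 3 h 29 min + 11 h 13 min = 28 h 41 min.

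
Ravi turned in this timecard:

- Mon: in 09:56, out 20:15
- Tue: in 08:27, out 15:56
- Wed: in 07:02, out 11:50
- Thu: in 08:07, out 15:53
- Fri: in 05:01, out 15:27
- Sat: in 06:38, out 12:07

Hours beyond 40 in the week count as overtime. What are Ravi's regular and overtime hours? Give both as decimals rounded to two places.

Regular 40.00 hours, overtime 6.28 hours

Mon: 09:56–20:15 = 10 h 19 min
Tue: 08:27–15:56 = 7 h 29 min
Wed: 07:02–11:50 = 4 h 48 min
Thu: 08:07–15:53 = 7 h 46 min
Fri: 05:01–15:27 = 10 h 26 min
Sat: 06:38–12:07 = 5 h 29 min
Total worked: 46 h 17 min = 46.28 h.
Threshold 40 h → overtime 6 h 17 min, regular 40 h 0 min.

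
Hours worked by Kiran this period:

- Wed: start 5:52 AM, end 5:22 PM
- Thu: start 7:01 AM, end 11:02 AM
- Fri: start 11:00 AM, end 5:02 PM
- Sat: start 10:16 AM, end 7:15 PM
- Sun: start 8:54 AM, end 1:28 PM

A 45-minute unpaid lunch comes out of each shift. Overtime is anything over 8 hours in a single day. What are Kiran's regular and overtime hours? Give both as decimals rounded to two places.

Regular 28.37 hours, overtime 2.98 hours

Wed: 5:52 AM–5:22 PM = 11 h 30 min; less 45 min break → 10 h 45 min
Thu: 7:01 AM–11:02 AM = 4 h 1 min; less 45 min break → 3 h 16 min
Fri: 11:00 AM–5:02 PM = 6 h 2 min; less 45 min break → 5 h 17 min
Sat: 10:16 AM–7:15 PM = 8 h 59 min; less 45 min break → 8 h 14 min
Sun: 8:54 AM–1:28 PM = 4 h 34 min; less 45 min break → 3 h 49 min
Wed reg 8 h 0 min / OT 2 h 45 min; Thu reg 3 h 16 min / OT 0 h 0 min; Fri reg 5 h 17 min / OT 0 h 0 min; Sat reg 8 h 0 min / OT 0 h 14 min; Sun reg 3 h 49 min / OT 0 h 0 min.
Totals: regular 28 h 22 min, overtime 2 h 59 min.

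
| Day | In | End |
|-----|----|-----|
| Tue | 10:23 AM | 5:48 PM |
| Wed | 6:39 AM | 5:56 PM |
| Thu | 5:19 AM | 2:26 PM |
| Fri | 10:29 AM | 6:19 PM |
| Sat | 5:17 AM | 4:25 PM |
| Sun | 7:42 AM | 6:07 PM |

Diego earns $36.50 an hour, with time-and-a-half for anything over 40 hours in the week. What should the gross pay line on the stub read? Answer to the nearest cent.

Tue: 10:23 AM–5:48 PM = 7 h 25 min
Wed: 6:39 AM–5:56 PM = 11 h 17 min
Thu: 5:19 AM–2:26 PM = 9 h 7 min
Fri: 10:29 AM–6:19 PM = 7 h 50 min
Sat: 5:17 AM–4:25 PM = 11 h 8 min
Sun: 7:42 AM–6:07 PM = 10 h 25 min
Total worked: 57 h 12 min = 3432 min.
Regular 40 h 0 min = 2400 min at $36.50/h; overtime 17 h 12 min = 1032 min at $54.75/h.
Pay = (2400 × $36.50 + 1032 × $54.75) ÷ 60 = $2401.70.

$2401.70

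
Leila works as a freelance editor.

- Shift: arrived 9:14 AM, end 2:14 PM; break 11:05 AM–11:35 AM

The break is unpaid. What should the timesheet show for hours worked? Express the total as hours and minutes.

Shift: 9:14 AM–2:14 PM = 5 h 0 min; less 30 min break → 4 h 30 min

4 h 30 min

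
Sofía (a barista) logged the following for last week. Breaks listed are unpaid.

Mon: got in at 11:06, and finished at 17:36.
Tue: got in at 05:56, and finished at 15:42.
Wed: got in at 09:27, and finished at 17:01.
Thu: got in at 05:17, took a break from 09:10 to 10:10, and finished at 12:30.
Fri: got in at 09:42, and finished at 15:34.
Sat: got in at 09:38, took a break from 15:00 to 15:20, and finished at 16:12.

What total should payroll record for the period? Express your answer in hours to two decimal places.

Mon: 11:06–17:36 = 6 h 30 min
Tue: 05:56–15:42 = 9 h 46 min
Wed: 09:27–17:01 = 7 h 34 min
Thu: 05:17–12:30 = 7 h 13 min; less 60 min break → 6 h 13 min
Fri: 09:42–15:34 = 5 h 52 min
Sat: 09:38–16:12 = 6 h 34 min; less 20 min break → 6 h 14 min
Total: 6 h 30 min + 9 h 46 min + 7 h 34 min + 6 h 13 min + 5 h 52 min + 6 h 14 min = 42 h 9 min.

42.15 hours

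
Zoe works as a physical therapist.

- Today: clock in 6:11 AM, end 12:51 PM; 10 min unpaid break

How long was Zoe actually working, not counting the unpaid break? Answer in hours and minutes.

Today: 6:11 AM–12:51 PM = 6 h 40 min; less 10 min break → 6 h 30 min

6 h 30 min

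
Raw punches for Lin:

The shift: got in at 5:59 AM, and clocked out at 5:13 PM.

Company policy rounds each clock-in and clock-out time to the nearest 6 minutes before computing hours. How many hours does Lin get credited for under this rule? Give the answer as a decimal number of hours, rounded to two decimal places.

The shift: in 5:59 AM→6:00 AM, out 5:13 PM→5:12 PM; 11 h 12 min

11.20 hours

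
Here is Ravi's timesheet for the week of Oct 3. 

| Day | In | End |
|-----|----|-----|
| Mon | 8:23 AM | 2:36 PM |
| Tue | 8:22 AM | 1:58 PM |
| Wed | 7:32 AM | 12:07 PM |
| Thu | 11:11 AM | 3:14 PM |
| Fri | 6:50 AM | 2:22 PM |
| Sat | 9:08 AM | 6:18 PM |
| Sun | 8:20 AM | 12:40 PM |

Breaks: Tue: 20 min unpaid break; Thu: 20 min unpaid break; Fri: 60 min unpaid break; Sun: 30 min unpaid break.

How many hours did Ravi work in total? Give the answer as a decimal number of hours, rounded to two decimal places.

39.32 hours

Mon: 8:23 AM–2:36 PM = 6 h 13 min
Tue: 8:22 AM–1:58 PM = 5 h 36 min; less 20 min break → 5 h 16 min
Wed: 7:32 AM–12:07 PM = 4 h 35 min
Thu: 11:11 AM–3:14 PM = 4 h 3 min; less 20 min break → 3 h 43 min
Fri: 6:50 AM–2:22 PM = 7 h 32 min; less 60 min break → 6 h 32 min
Sat: 9:08 AM–6:18 PM = 9 h 10 min
Sun: 8:20 AM–12:40 PM = 4 h 20 min; less 30 min break → 3 h 50 min
Total: 6 h 13 min + 5 h 16 min + 4 h 35 min + 3 h 43 min + 6 h 32 min + 9 h 10 min + 3 h 50 min = 39 h 19 min.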